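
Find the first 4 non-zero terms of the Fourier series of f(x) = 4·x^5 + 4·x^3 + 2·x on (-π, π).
(-152·π^2 + 8·π^4 + 916)·sin(x) + (-4·π^4 - 26 + 16·π^2)·sin(2·x) + (-88·π^2/27 + 284/81 + 8·π^4/3)·sin(3·x) + (-2·π^4 - 19/16 + π^2/2)·sin(4·x)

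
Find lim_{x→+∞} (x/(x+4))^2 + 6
As x → +∞: x/(x+4) = 1/(1 + 4/x) → 1, and the 2nd power of a limit-1 base also → 1; with the additive constant, 1 + 6 = 7.
Limit = 7.

Final answer: 7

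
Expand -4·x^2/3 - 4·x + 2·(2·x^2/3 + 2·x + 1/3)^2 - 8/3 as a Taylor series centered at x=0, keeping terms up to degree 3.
16·x^3/3 + 68·x^2/9 - 4·x/3 - 22/9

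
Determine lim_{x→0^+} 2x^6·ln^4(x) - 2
The product is a 0·∞ indeterminate form at x → 0⁺.
Rewrite the product as 2·ln^4(x) / x^(-6) and apply L'Hôpital, or use the standard hierarchy x^(-6) ≫ |ln x|^4 as x → 0⁺.
The indeterminate product → 0, so the limit = -2.

Final answer: -2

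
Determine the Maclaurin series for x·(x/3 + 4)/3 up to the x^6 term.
x^2/9 + 4·x/3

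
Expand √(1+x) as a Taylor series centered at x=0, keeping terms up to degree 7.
33·x^7/2048 - 21·x^6/1024 + 7·x^5/256 - 5·x^4/128 + x^3/16 - x^2/8 + x/2 + 1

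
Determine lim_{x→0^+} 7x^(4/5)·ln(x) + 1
The product is a 0·∞ indeterminate form at x → 0⁺.
Rewrite the product as 7·ln(x) / x^(-4/5) and apply L'Hôpital, or use the standard hierarchy x^(-4/5) ≫ |ln x| as x → 0⁺.
The indeterminate product → 0, so the limit = 1.

Final answer: 1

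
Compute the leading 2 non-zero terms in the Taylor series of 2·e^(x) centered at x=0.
2·x + 2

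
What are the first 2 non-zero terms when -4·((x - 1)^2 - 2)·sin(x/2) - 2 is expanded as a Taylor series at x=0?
2·x - 2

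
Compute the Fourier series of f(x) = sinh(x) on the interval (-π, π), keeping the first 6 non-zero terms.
sin(x)·sinh(π)/π - 4·sin(2·x)·sinh(π)/(5·π) + 3·sin(3·x)·sinh(π)/(5·π) - 8·sin(4·x)·sinh(π)/(17·π) + 5·sin(5·x)·sinh(π)/(13·π) - 12·sin(6·x)·sinh(π)/(37·π)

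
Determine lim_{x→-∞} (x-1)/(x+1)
Evaluate the dominant behaviour as x → -∞; each term tends to a finite value or vanishes.
Limit = 1.

Final answer: 1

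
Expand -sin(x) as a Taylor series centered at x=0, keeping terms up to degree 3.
x^3/6 - x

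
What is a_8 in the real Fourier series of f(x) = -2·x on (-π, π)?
a_8 = (1/π) ∫_{-π}^{π} f(x)·cos(8x) dx.
Evaluate the integral (use parity and integration by parts as needed): a_8 = 0.

Final answer: 0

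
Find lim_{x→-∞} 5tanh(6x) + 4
Evaluate the dominant behaviour as x → -∞; each term tends to a finite value or vanishes.
Limit = -1.

Final answer: -1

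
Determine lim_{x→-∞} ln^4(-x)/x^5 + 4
The quotient is an ∞/∞ indeterminate form as x → -∞.
Compare growth rates of the dominant terms (exponentials ≫ polynomials ≫ logarithms), or apply L'Hôpital's rule; the quotient → 0.
Adding the constant: 0 + 4 = 4. Limit = 4.

Final answer: 4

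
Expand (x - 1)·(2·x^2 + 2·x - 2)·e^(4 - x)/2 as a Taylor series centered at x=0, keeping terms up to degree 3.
-x^3·e^(4)/6 + 5·x^2·e^(4)/2 - 3·x·e^(4) + e^(4)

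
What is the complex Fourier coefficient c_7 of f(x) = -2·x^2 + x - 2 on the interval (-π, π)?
Compute the real Fourier coefficients first: a_7 = 8/49, b_7 = 2/7.
Then c_7 = (a_7 − i·b_7)/2 = 4/49 - i/7.

Final answer: 4/49 - i/7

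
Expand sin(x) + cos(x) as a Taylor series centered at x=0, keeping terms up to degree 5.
x^5/120 + x^4/24 - x^3/6 - x^2/2 + x + 1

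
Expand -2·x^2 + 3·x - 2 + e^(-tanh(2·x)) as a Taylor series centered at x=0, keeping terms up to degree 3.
4·x^3/3 + x - 1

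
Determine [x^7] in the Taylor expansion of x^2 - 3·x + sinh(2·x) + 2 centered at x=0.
Expand to order 7: x^2 - 3·x + sinh(2·x) + 2 = 8·x^7/315 + 4·x^5/15 + 4·x^3/3 + x^2 - x + 2 + O(x^8).
The coefficient of x^7 is 8/315.

Final answer: 8/315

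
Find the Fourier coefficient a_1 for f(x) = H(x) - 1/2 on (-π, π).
a_1 = (1/π) ∫_{-π}^{π} f(x)·cos(1x) dx.
Evaluate the integral (use parity and integration by parts as needed): a_1 = 0.

Final answer: 0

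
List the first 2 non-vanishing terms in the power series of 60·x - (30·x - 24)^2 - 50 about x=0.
1500·x - 626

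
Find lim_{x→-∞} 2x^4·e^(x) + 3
The product is a 0·∞ indeterminate form at x → -∞.
Rewrite the product as 2x^4 / e^(-x) (an ∞/∞ form) and apply L'Hôpital, or use the standard hierarchy e^(|x|) ≫ |x^4| as x → -∞.
The indeterminate product → 0, so the limit = 3.

Final answer: 3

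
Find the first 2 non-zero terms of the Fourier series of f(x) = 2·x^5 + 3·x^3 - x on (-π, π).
(-74·π^2 + 4·π^4 + 442)·sin(x) + (-2·π^4 - 19/2 + 7·π^2)·sin(2·x)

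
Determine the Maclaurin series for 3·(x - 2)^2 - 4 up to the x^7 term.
3·x^2 - 12·x + 8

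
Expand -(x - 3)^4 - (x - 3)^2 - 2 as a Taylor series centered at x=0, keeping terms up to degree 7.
-x^4 + 12·x^3 - 55·x^2 + 114·x - 92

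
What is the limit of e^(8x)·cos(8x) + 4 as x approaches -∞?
Evaluate the dominant behaviour as x → -∞; each term tends to a finite value or vanishes.
Limit = 4.

Final answer: 4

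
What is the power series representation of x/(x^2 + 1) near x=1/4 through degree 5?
4/17 + 240·(x - 1/4)/289 - 3008·(x - 1/4)^2/4913 - 41216·(x - 1/4)^3/83521 + 1147904·(x - 1/4)^4/1419857 + 2027520·(x - 1/4)^5/24137569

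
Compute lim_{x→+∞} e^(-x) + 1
Evaluate the dominant behaviour as x → +∞; each term tends to a finite value or vanishes.
Limit = 1.

Final answer: 1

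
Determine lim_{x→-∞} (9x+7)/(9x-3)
Evaluate the dominant behaviour as x → -∞; each term tends to a finite value or vanishes.
Limit = 1.

Final answer: 1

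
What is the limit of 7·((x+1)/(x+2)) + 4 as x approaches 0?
Direct substitution at x = 0 gives 15/2.

Final answer: 15/2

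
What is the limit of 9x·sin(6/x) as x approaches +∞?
As x → +∞: let u = 6/x → 0⁺; then 9·x·sin(6/x) = 9·6·sin(u)/u → 9·6·1 = 54.
Limit = 54.

Final answer: 54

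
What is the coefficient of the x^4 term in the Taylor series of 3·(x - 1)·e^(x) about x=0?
Expand to order 4: 3·(x - 1)·e^(x) = 3·x^4/8 + x^3 + 3·x^2/2 - 3 + O(x^5).
The coefficient of x^4 is 3/8.

Final answer: 3/8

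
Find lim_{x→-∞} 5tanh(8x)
Evaluate the dominant behaviour as x → -∞; each term tends to a finite value or vanishes.
Limit = -5.

Final answer: -5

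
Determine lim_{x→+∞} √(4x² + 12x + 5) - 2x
As x → +∞: multiply by the conjugate to get (12x+5)/(√(4x²+12x+5)+2x); the denominator ~ 4x, so the limit is 12/4 = 3.
Limit = 3.

Final answer: 3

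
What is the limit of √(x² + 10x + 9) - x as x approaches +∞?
This is an ∞ − ∞ indeterminate form.
Multiply and divide by the conjugate √(x²+10x + 9) + x; the x² terms cancel, leaving (10x + 9)/(√(x²+10x + 9)+x) → 10/2 = 5.
Limit = 5.

Final answer: 5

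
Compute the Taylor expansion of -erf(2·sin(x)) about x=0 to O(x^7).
-91·x^5/(10·√(π)) + 6·x^3/√(π) - 4·x/√(π)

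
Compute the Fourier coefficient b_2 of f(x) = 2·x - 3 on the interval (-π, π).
b_2 = (1/π) ∫_{-π}^{π} f(x)·sin(2x) dx.
Evaluate the integral (use parity and integration by parts as needed): b_2 = -2.

Final answer: -2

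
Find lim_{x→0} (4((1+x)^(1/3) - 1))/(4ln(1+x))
Both numerator and denominator → 0 as x → 0; this is a 0/0 indeterminate form.
Expand each to leading order near x = 0: numerator ~ 4·x/3, denominator ~ 4·x.
The limit of the ratio is 1/3.

Final answer: 1/3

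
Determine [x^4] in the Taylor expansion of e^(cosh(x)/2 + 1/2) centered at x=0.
Expand to order 4: e^(cosh(x)/2 + 1/2) = 5·e·x^4/96 + e·x^2/4 + e + O(x^5).
The coefficient of x^4 is 5·e/96.

Final answer: 5·e/96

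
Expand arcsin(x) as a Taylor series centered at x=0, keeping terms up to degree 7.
5·x^7/112 + 3·x^5/40 + x^3/6 + x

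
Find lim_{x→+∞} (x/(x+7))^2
As x → +∞: x/(x+7) = 1/(1 + 7/x) → 1, and the 2nd power of a limit-1 base also → 1.
Limit = 1.

Final answer: 1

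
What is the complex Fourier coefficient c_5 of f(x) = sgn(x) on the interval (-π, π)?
Compute the real Fourier coefficients first: a_5 = 0, b_5 = 4/(5·π).
Then c_5 = (a_5 − i·b_5)/2 = -2·i/(5·π).

Final answer: -2·i/(5·π)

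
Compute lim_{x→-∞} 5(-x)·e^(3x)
This is a 0·∞ indeterminate form at x → -∞.
Rewrite the product as 5(-x) / e^(-3x) (an ∞/∞ form) and apply L'Hôpital, or use the standard hierarchy e^(3|x|) ≫ |(-x)| as x → -∞.
The indeterminate product → 0, so the limit = 0.

Final answer: 0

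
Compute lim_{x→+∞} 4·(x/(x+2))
Evaluate the dominant behaviour as x → +∞; each term tends to a finite value or vanishes.
Limit = 4.

Final answer: 4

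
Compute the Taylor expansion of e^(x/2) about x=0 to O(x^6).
x^5/3840 + x^4/384 + x^3/48 + x^2/8 + x/2 + 1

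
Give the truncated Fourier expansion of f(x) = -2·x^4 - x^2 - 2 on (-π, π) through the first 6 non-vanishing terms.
(-92 + 16·π^2)·cos(x) + (5 - 4·π^2)·cos(2·x) + (-20/27 + 16·π^2/9)·cos(3·x) + (1/8 - π^2)·cos(4·x) + (4/625 + 16·π^2/25)·cos(5·x) - 2·π^4/5 - π^2/3 - 2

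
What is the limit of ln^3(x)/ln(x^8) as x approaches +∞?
This is an ∞/∞ indeterminate form as x → +∞.
Write ln(x^8) = 8·ln(x), reducing the quotient to ln^2(x)/8 → ∞.
Limit = ∞.

Final answer: ∞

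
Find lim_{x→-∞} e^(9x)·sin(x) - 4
Evaluate the dominant behaviour as x → -∞; each term tends to a finite value or vanishes.
Limit = -4.

Final answer: -4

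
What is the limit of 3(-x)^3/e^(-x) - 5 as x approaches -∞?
The quotient is an ∞/∞ indeterminate form as x → -∞.
Compare growth rates of the dominant terms (exponentials ≫ polynomials ≫ logarithms), or apply L'Hôpital's rule; the quotient → 0.
Adding the constant: 0 - 5 = -5. Limit = -5.

Final answer: -5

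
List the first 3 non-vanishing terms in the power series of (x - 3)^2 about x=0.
x^2 - 6·x + 9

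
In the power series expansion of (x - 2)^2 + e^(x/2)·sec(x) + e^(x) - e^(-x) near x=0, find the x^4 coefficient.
Expand to order 4: (x - 2)^2 + e^(x/2)·sec(x) + e^(x) - e^(-x) = 35·x^4/128 + 29·x^3/48 + 13·x^2/8 - 3·x/2 + 5 + O(x^5).
The coefficient of x^4 is 35/128.

Final answer: 35/128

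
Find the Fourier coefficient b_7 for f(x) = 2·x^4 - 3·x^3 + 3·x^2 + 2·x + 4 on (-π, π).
b_7 = (1/π) ∫_{-π}^{π} f(x)·sin(7x) dx.
Evaluate the integral (use parity and integration by parts as needed): b_7 = 232/343 - 6·π^2/7.

Final answer: 232/343 - 6·π^2/7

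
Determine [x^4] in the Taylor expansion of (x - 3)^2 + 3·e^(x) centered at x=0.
Expand to order 4: (x - 3)^2 + 3·e^(x) = x^4/8 + x^3/2 + 5·x^2/2 - 3·x + 12 + O(x^5).
The coefficient of x^4 is 1/8.

Final answer: 1/8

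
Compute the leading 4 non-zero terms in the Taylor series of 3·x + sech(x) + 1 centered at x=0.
5·x^4/24 - x^2/2 + 3·x + 2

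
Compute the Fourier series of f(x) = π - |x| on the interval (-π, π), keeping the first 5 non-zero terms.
4·cos(x)/π + 4·cos(3·x)/(9·π) + 4·cos(5·x)/(25·π) + 4·cos(7·x)/(49·π) + π/2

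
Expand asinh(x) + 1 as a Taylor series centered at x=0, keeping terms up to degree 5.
3·x^5/40 - x^3/6 + x + 1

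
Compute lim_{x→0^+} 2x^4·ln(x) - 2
The product is a 0·∞ indeterminate form at x → 0⁺.
Rewrite the product as 2·ln(x) / x^(-4) and apply L'Hôpital, or use the standard hierarchy x^(-4) ≫ |ln x| as x → 0⁺.
The indeterminate product → 0, so the limit = -2.

Final answer: -2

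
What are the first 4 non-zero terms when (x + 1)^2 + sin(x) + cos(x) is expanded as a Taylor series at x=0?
-x^3/6 + x^2/2 + 3·x + 2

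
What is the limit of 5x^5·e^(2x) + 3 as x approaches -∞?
The product is a 0·∞ indeterminate form at x → -∞.
Rewrite the product as 5x^5 / e^(-2x) (an ∞/∞ form) and apply L'Hôpital, or use the standard hierarchy e^(2|x|) ≫ |x^5| as x → -∞.
The indeterminate product → 0, so the limit = 3.

Final answer: 3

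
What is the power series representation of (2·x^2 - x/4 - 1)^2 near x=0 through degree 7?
4·x^4 - x^3 - 63·x^2/16 + x/2 + 1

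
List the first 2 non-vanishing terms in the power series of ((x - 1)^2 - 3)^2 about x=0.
8·x + 4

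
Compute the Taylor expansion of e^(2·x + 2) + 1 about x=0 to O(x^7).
4·x^6·e^(2)/45 + 4·x^5·e^(2)/15 + 2·x^4·e^(2)/3 + 4·x^3·e^(2)/3 + 2·x^2·e^(2) + 2·x·e^(2) + 1 + e^(2)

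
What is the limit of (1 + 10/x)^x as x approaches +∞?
As x → +∞: this is the defining limit (1 + 10/x)^x → e^10.
Limit = e^(10).

Final answer: e^(10)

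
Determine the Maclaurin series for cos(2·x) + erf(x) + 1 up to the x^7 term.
-x^7/(21·√(π)) - 4·x^6/45 + x^5/(5·√(π)) + 2·x^4/3 - 2·x^3/(3·√(π)) - 2·x^2 + 2·x/√(π) + 2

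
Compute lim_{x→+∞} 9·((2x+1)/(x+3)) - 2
Evaluate the dominant behaviour as x → +∞; each term tends to a finite value or vanishes.
Limit = 16.

Final answer: 16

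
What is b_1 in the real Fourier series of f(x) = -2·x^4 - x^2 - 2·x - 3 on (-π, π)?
b_1 = (1/π) ∫_{-π}^{π} f(x)·sin(1x) dx.
Evaluate the integral (use parity and integration by parts as needed): b_1 = -4.

Final answer: -4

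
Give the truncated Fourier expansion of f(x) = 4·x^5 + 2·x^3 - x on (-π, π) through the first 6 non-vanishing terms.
(-156·π^2 + 8·π^4 + 934)·sin(x) + (-4·π^4 - 26 + 18·π^2)·sin(2·x) + (-124·π^2/27 + 194/81 + 8·π^4/3)·sin(3·x) + (-2·π^4 - 1/16 + 3·π^2/2)·sin(4·x) + (-12·π^2/25 - 178/625 + 8·π^4/5)·sin(5·x) + (-4·π^4/3 + 26/81 + 2·π^2/27)·sin(6·x)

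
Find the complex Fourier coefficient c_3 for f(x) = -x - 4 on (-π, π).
Compute the real Fourier coefficients first: a_3 = 0, b_3 = -2/3.
Then c_3 = (a_3 − i·b_3)/2 = i/3.

Final answer: i/3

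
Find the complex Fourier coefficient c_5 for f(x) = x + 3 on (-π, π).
Compute the real Fourier coefficients first: a_5 = 0, b_5 = 2/5.
Then c_5 = (a_5 − i·b_5)/2 = -i/5.

Final answer: -i/5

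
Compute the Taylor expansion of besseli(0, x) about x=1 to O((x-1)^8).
besseli(0, 1) + besseli(1, 1)·(x - 1) + (besseli(2, 1)/4 + besseli(0, 1)/4)·(x - 1)^2 + (besseli(3, 1)/24 + besseli(1, 1)/8)·(x - 1)^3 + (besseli(4, 1)/192 + besseli(2, 1)/48 + besseli(0, 1)/64)·(x - 1)^4 + (besseli(5, 1)/1920 + besseli(3, 1)/384 + besseli(1, 1)/192)·(x - 1)^5 + (besseli(6, 1)/23040 + besseli(4, 1)/3840 + besseli(2, 1)/1536 + besseli(0, 1)/2304)·(x - 1)^6 + (besseli(7, 1)/322560 + besseli(5, 1)/46080 + besseli(3, 1)/15360 + besseli(1, 1)/9216)·(x - 1)^7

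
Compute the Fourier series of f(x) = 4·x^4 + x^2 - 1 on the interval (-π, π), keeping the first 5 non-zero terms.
(188 - 32·π^2)·cos(x) + (-11 + 8·π^2)·cos(2·x) + (52/27 - 32·π^2/9)·cos(3·x) + (-1/2 + 2·π^2)·cos(4·x) - 1 + π^2/3 + 4·π^4/5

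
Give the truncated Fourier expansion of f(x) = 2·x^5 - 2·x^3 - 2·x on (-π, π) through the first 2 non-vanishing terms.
(-84·π^2 + 4·π^4 + 500)·sin(x) + (-2·π^4 - 16 + 12·π^2)·sin(2·x)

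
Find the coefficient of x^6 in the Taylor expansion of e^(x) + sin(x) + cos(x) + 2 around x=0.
Expand to order 6: e^(x) + sin(x) + cos(x) + 2 = x^5/60 + x^4/12 + 2·x + 4 + O(x^7).
The coefficient of x^6 is 0.

Final answer: 0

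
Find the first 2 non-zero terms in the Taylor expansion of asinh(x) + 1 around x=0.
x + 1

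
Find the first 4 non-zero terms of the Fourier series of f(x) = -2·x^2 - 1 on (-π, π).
8·cos(x) - 2·cos(2·x) + 8·cos(3·x)/9 - 2·π^2/3 - 1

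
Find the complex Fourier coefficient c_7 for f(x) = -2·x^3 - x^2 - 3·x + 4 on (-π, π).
Compute the real Fourier coefficients first: a_7 = 4/49, b_7 = -4·π^2/7 - 270/343.
Then c_7 = (a_7 − i·b_7)/2 = 2/49 + 135·i/343 + 2·i·π^2/7.

Final answer: 2/49 + 135·i/343 + 2·i·π^2/7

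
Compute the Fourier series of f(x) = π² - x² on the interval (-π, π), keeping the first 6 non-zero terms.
4·cos(x) - cos(2·x) + 4·cos(3·x)/9 - cos(4·x)/4 + 4·cos(5·x)/25 + 2·π^2/3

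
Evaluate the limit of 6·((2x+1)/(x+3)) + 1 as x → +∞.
Evaluate the dominant behaviour as x → +∞; each term tends to a finite value or vanishes.
Limit = 13.

Final answer: 13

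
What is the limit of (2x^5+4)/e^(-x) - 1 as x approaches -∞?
The quotient is an ∞/∞ indeterminate form as x → -∞.
Compare growth rates of the dominant terms (exponentials ≫ polynomials ≫ logarithms), or apply L'Hôpital's rule; the quotient → 0.
Adding the constant: 0 - 1 = -1. Limit = -1.

Final answer: -1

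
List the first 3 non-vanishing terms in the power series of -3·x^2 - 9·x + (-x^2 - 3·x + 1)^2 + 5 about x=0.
4·x^2 - 15·x + 6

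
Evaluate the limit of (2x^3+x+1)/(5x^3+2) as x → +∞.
This is an ∞/∞ indeterminate form as x → +∞.
Divide numerator and denominator by x^3 and let the lower-order terms vanish; the leading terms give 2/5.
Limit = 2/5.

Final answer: 2/5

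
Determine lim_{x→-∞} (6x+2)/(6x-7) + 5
Evaluate the dominant behaviour as x → -∞; each term tends to a finite value or vanishes.
Limit = 6.

Final answer: 6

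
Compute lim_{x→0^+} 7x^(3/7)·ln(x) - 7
The product is a 0·∞ indeterminate form at x → 0⁺.
Rewrite the product as 7·ln(x) / x^(-3/7) and apply L'Hôpital, or use the standard hierarchy x^(-3/7) ≫ |ln x| as x → 0⁺.
The indeterminate product → 0, so the limit = -7.

Final answer: -7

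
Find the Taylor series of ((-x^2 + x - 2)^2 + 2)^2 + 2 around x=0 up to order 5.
-28·x^5 + 53·x^4 - 64·x^3 + 76·x^2 - 48·x + 38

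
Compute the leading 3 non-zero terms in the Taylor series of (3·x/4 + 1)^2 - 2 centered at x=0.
9·x^2/16 + 3·x/2 - 1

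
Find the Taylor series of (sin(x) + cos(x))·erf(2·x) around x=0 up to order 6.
659·x^6/(90·√(π)) + 277·x^5/(30·√(π)) - 6·x^4/√(π) - 22·x^3/(3·√(π)) + 4·x^2/√(π) + 4·x/√(π)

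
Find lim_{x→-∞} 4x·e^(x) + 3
The product is a 0·∞ indeterminate form at x → -∞.
Rewrite the product as 4x / e^(-x) (an ∞/∞ form) and apply L'Hôpital, or use the standard hierarchy e^(|x|) ≫ |x| as x → -∞.
The indeterminate product → 0, so the limit = 3.

Final answer: 3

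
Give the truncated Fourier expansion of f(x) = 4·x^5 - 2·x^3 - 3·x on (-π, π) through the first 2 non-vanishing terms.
(-164·π^2 + 8·π^4 + 978)·sin(x) + (-4·π^4 - 30 + 22·π^2)·sin(2·x)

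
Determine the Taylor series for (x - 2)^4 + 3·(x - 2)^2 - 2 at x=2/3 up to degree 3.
526/81 - 472·(x - 2/3)/27 + 41·(x - 2/3)^2/3 - 16·(x - 2/3)^3/3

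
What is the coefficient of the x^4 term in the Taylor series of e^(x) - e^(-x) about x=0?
Expand to order 4: e^(x) - e^(-x) = x^3/3 + 2·x + O(x^5).
The coefficient of x^4 is 0.

Final answer: 0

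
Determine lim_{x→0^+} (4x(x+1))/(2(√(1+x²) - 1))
Both numerator and denominator → 0 as x → 0^+; this is a 0/0 indeterminate form.
Expand each to leading order near x = 0: numerator ~ 4·x, denominator ~ x^2.
The limit of the ratio is ∞.

Final answer: ∞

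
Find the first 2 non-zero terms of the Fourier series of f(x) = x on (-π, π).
2·sin(x) - sin(2·x)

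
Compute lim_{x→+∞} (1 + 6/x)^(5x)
As x → +∞: write (1 + 6/x)^(5x) = ((1 + 6/x)^x)^5 → (e^6)^5 = e^30.
Limit = e^(30).

Final answer: e^(30)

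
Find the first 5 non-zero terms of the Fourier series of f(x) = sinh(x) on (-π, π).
sin(x)·sinh(π)/π - 4·sin(2·x)·sinh(π)/(5·π) + 3·sin(3·x)·sinh(π)/(5·π) - 8·sin(4·x)·sinh(π)/(17·π) + 5·sin(5·x)·sinh(π)/(13·π)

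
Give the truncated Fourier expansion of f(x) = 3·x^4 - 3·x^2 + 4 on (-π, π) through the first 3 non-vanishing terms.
(156 - 24·π^2)·cos(x) + (-12 + 6·π^2)·cos(2·x) - π^2 + 4 + 3·π^4/5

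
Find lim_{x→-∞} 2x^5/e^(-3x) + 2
The quotient is an ∞/∞ indeterminate form as x → -∞.
Compare growth rates of the dominant terms (exponentials ≫ polynomials ≫ logarithms), or apply L'Hôpital's rule; the quotient → 0.
Adding the constant: 0 + 2 = 2. Limit = 2.

Final answer: 2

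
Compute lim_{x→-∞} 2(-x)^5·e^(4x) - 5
The product is a 0·∞ indeterminate form at x → -∞.
Rewrite the product as 2(-x)^5 / e^(-4x) (an ∞/∞ form) and apply L'Hôpital, or use the standard hierarchy e^(4|x|) ≫ |(-x)^5| as x → -∞.
The indeterminate product → 0, so the limit = -5.

Final answer: -5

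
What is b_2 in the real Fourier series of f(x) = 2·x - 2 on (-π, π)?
b_2 = (1/π) ∫_{-π}^{π} f(x)·sin(2x) dx.
Evaluate the integral (use parity and integration by parts as needed): b_2 = -2.

Final answer: -2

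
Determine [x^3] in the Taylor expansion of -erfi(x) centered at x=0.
Expand to order 3: -erfi(x) = -2·x^3/(3·√(π)) - 2·x/√(π) + O(x^4).
The coefficient of x^3 is -2/(3·√(π)).

Final answer: -2/(3·√(π))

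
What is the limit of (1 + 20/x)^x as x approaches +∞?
As x → +∞: this is the defining limit (1 + 20/x)^x → e^20.
Limit = e^(20).

Final answer: e^(20)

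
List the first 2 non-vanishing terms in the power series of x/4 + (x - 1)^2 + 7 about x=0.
8 - 7·x/4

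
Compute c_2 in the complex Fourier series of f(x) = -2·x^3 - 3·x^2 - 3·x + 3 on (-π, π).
Compute the real Fourier coefficients first: a_2 = -3, b_2 = 2·π^2.
Then c_2 = (a_2 − i·b_2)/2 = -3/2 - i·π^2.

Final answer: -3/2 - i·π^2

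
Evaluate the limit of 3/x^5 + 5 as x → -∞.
Evaluate the dominant behaviour as x → -∞; each term tends to a finite value or vanishes.
Limit = 5.

Final answer: 5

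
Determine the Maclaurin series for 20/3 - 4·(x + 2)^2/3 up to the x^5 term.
-4·x^2/3 - 16·x/3 + 4/3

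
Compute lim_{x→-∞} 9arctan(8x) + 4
Evaluate the dominant behaviour as x → -∞; each term tends to a finite value or vanishes.
Limit = 4 - 9·π/2.

Final answer: 4 - 9·π/2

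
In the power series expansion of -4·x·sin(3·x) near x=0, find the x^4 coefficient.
Expand to order 4: -4·x·sin(3·x) = 18·x^4 - 12·x^2 + O(x^5).
The coefficient of x^4 is 18.

Final answer: 18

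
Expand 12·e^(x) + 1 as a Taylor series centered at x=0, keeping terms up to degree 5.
x^5/10 + x^4/2 + 2·x^3 + 6·x^2 + 12·x + 13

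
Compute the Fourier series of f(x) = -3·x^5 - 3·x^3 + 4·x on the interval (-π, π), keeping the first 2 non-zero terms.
(-676 - 6·π^4 + 114·π^2)·sin(x) + (-12·π^2 + 14 + 3·π^4)·sin(2·x)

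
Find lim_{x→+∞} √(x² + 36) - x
This is an ∞ − ∞ indeterminate form.
Multiply and divide by the conjugate √(x²+36) + x; the x² terms cancel, leaving 36/(√(x²+36)+x) → 0.
Limit = 0.

Final answer: 0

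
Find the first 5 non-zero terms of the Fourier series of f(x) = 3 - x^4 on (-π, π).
(-48 + 8·π^2)·cos(x) + (3 - 2·π^2)·cos(2·x) + (-16/27 + 8·π^2/9)·cos(3·x) + (3/16 - π^2/2)·cos(4·x) - π^4/5 + 3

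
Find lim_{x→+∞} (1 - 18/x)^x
As x → +∞: this is the defining limit (1 - 18/x)^x → e^(-18).
Limit = e^(-18).

Final answer: e^(-18)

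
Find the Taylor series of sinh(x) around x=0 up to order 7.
x^7/5040 + x^5/120 + x^3/6 + x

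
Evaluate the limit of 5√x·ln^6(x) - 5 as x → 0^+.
The product is a 0·∞ indeterminate form at x → 0⁺.
Rewrite the product as 5·ln^6(x) / x^(-1/2) and apply L'Hôpital, or use the standard hierarchy x^(-1/2) ≫ |ln x|^6 as x → 0⁺.
The indeterminate product → 0, so the limit = -5.

Final answer: -5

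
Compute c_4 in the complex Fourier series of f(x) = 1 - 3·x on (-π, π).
Compute the real Fourier coefficients first: a_4 = 0, b_4 = 3/2.
Then c_4 = (a_4 − i·b_4)/2 = -3·i/4.

Final answer: -3·i/4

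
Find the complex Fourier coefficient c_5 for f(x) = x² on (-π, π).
Compute the real Fourier coefficients first: a_5 = -4/25, b_5 = 0.
Then c_5 = (a_5 − i·b_5)/2 = -2/25.

Final answer: -2/25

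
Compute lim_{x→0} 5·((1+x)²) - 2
Direct substitution at x = 0 gives 3.

Final answer: 3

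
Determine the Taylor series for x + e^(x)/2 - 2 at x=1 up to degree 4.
-1 + e/2 + (1 + e/2)·(x - 1) + e·(x - 1)^2/4 + e·(x - 1)^3/12 + e·(x - 1)^4/48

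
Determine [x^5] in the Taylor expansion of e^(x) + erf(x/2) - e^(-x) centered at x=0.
Expand to order 5: e^(x) + erf(x/2) - e^(-x) = x^5·(1/(160·√(π)) + 1/60) + x^3·(1/3 - 1/(12·√(π))) + x·(1/√(π) + 2) + O(x^6).
The coefficient of x^5 is 1/(160·√(π)) + 1/60.

Final answer: 1/(160·√(π)) + 1/60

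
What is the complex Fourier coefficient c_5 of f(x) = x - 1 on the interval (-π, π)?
Compute the real Fourier coefficients first: a_5 = 0, b_5 = 2/5.
Then c_5 = (a_5 − i·b_5)/2 = -i/5.

Final answer: -i/5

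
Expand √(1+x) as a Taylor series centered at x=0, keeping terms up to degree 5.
7·x^5/256 - 5·x^4/128 + x^3/16 - x^2/8 + x/2 + 1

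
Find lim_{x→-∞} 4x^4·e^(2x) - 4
The product is a 0·∞ indeterminate form at x → -∞.
Rewrite the product as 4x^4 / e^(-2x) (an ∞/∞ form) and apply L'Hôpital, or use the standard hierarchy e^(2|x|) ≫ |x^4| as x → -∞.
The indeterminate product → 0, so the limit = -4.

Final answer: -4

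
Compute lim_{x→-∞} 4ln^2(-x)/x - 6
The quotient is an ∞/∞ indeterminate form as x → -∞.
Compare growth rates of the dominant terms (exponentials ≫ polynomials ≫ logarithms), or apply L'Hôpital's rule; the quotient → 0.
Adding the constant: 0 - 6 = -6. Limit = -6.

Final answer: -6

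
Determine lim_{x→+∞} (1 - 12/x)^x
As x → +∞: this is the defining limit (1 - 12/x)^x → e^(-12).
Limit = e^(-12).

Final answer: e^(-12)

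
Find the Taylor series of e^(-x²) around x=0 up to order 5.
x^4/2 - x^2 + 1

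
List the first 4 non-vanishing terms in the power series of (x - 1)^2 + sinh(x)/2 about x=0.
x^3/12 + x^2 - 3·x/2 + 1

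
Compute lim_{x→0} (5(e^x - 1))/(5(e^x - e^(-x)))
Both numerator and denominator → 0 as x → 0; this is a 0/0 indeterminate form.
Expand each to leading order near x = 0: numerator ~ 5·x, denominator ~ 10·x.
The limit of the ratio is 1/2.

Final answer: 1/2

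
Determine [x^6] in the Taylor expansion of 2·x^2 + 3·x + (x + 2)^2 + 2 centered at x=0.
Expand to order 6: 2·x^2 + 3·x + (x + 2)^2 + 2 = 3·x^2 + 7·x + 6 + O(x^7).
The coefficient of x^6 is 0.

Final answer: 0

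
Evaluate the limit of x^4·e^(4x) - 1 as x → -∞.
The product is a 0·∞ indeterminate form at x → -∞.
Rewrite the product as x^4 / e^(-4x) (an ∞/∞ form) and apply L'Hôpital, or use the standard hierarchy e^(4|x|) ≫ |x^4| as x → -∞.
The indeterminate product → 0, so the limit = -1.

Final answer: -1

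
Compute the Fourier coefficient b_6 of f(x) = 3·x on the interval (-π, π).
b_6 = (1/π) ∫_{-π}^{π} f(x)·sin(6x) dx.
Evaluate the integral (use parity and integration by parts as needed): b_6 = -1.

Final answer: -1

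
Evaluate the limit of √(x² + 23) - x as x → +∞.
This is an ∞ − ∞ indeterminate form.
Multiply and divide by the conjugate √(x²+23) + x; the x² terms cancel, leaving 23/(√(x²+23)+x) → 0.
Limit = 0.

Final answer: 0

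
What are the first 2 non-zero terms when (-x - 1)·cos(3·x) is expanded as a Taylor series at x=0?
-x - 1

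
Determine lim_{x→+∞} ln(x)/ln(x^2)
This is an ∞/∞ indeterminate form as x → +∞.
Write ln(x^2) = 2·ln(x), reducing the quotient to 1/2.
Limit = 1/2.

Final answer: 1/2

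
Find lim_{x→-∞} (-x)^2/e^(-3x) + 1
The quotient is an ∞/∞ indeterminate form as x → -∞.
Compare growth rates of the dominant terms (exponentials ≫ polynomials ≫ logarithms), or apply L'Hôpital's rule; the quotient → 0.
Adding the constant: 0 + 1 = 1. Limit = 1.

Final answer: 1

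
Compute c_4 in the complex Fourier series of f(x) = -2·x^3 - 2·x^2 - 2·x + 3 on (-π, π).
Compute the real Fourier coefficients first: a_4 = -1/2, b_4 = 5/8 + π^2.
Then c_4 = (a_4 − i·b_4)/2 = -1/4 - i·π^2/2 - 5·i/16.

Final answer: -1/4 - i·π^2/2 - 5·i/16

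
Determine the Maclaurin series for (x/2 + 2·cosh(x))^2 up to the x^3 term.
x^3 + 17·x^2/4 + 2·x + 4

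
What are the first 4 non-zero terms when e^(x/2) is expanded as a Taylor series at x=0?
x^3/48 + x^2/8 + x/2 + 1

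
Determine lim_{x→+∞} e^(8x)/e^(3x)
This is an ∞/∞ indeterminate form as x → +∞.
Rewrite e^(8x)/e^(3x) = e^((8−3)x) = e^(5x); the exponent coefficient is 5 > 0 so e^(5x) → ∞.
Limit = ∞.

Final answer: ∞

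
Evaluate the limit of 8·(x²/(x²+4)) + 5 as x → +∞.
Evaluate the dominant behaviour as x → +∞; each term tends to a finite value or vanishes.
Limit = 13.

Final answer: 13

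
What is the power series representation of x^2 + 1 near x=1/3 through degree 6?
10/9 + 2·(x - 1/3)/3 + (x - 1/3)^2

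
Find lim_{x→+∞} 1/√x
Evaluate the dominant behaviour as x → +∞; each term tends to a finite value or vanishes.
Limit = 0.

Final answer: 0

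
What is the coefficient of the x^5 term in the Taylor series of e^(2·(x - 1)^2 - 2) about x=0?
Expand to order 5: e^(2·(x - 1)^2 - 2) = -568·x^5/15 + 86·x^4/3 - 56·x^3/3 + 10·x^2 - 4·x + 1 + O(x^6).
The coefficient of x^5 is -568/15.

Final answer: -568/15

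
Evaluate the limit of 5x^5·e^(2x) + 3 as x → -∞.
The product is a 0·∞ indeterminate form at x → -∞.
Rewrite the product as 5x^5 / e^(-2x) (an ∞/∞ form) and apply L'Hôpital, or use the standard hierarchy e^(2|x|) ≫ |x^5| as x → -∞.
The indeterminate product → 0, so the limit = 3.

Final answer: 3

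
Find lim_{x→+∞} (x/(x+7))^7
As x → +∞: x/(x+7) = 1/(1 + 7/x) → 1, and the 7th power of a limit-1 base also → 1.
Limit = 1.

Final answer: 1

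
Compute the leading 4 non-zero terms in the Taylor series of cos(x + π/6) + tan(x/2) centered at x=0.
√(3)·x^4/48 + x^3/8 - √(3)·x^2/4 + √(3)/2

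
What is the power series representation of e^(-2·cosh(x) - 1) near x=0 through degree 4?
5·x^4·e^(-3)/12 - x^2·e^(-3) + e^(-3)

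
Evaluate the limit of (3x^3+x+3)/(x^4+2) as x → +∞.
This is an ∞/∞ indeterminate form as x → +∞.
Divide numerator and denominator by x^4 and let the lower-order terms vanish; the numerator's degree 3 is below the denominator's degree 4, so the quotient → 0.
Limit = 0.

Final answer: 0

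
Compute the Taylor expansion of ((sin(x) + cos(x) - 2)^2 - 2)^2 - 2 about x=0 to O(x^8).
149·x^7/126 - 7·x^6/6 - 37·x^5/15 + 7·x^4 - 20·x^3/3 + 4·x - 1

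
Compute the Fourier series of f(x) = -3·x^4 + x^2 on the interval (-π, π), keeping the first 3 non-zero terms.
(-148 + 24·π^2)·cos(x) + (10 - 6·π^2)·cos(2·x) - 3·π^4/5 + π^2/3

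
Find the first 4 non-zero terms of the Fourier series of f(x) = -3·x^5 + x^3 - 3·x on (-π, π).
(-738 - 6·π^4 + 122·π^2)·sin(x) + (-16·π^2 + 27 + 3·π^4)·sin(2·x) + (-2·π^4 - 146/27 + 46·π^2/9)·sin(3·x) + (-19·π^2/8 + 153/64 + 3·π^4/2)·sin(4·x)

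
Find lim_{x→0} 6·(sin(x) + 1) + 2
Direct substitution at x = 0 gives 8.

Final answer: 8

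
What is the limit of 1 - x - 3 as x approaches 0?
Direct substitution at x = 0 gives -2.

Final answer: -2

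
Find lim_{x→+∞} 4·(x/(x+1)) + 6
Evaluate the dominant behaviour as x → +∞; each term tends to a finite value or vanishes.
Limit = 10.

Final answer: 10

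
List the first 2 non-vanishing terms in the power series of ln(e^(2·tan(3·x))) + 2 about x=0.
6·x + 2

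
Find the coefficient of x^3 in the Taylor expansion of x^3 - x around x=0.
Expand to order 3: x^3 - x = x^3 - x + O(x^4).
The coefficient of x^3 is 1.

Final answer: 1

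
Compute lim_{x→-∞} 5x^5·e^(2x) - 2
The product is a 0·∞ indeterminate form at x → -∞.
Rewrite the product as 5x^5 / e^(-2x) (an ∞/∞ form) and apply L'Hôpital, or use the standard hierarchy e^(2|x|) ≫ |x^5| as x → -∞.
The indeterminate product → 0, so the limit = -2.

Final answer: -2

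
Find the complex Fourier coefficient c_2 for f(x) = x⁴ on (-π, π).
Compute the real Fourier coefficients first: a_2 = -3 + 2·π^2, b_2 = 0.
Then c_2 = (a_2 − i·b_2)/2 = -3/2 + π^2.

Final answer: -3/2 + π^2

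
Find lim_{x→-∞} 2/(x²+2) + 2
Evaluate the dominant behaviour as x → -∞; each term tends to a finite value or vanishes.
Limit = 2.

Final answer: 2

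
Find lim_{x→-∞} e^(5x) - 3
Evaluate the dominant behaviour as x → -∞; each term tends to a finite value or vanishes.
Limit = -3.

Final answer: -3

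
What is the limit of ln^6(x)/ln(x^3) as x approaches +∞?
This is an ∞/∞ indeterminate form as x → +∞.
Write ln(x^3) = 3·ln(x), reducing the quotient to ln^5(x)/3 → ∞.
Limit = ∞.

Final answer: ∞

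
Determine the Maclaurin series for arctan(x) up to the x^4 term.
-x^3/3 + x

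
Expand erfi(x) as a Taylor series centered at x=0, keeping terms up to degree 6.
x^5/(5·√(π)) + 2·x^3/(3·√(π)) + 2·x/√(π)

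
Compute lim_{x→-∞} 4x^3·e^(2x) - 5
The product is a 0·∞ indeterminate form at x → -∞.
Rewrite the product as 4x^3 / e^(-2x) (an ∞/∞ form) and apply L'Hôpital, or use the standard hierarchy e^(2|x|) ≫ |x^3| as x → -∞.
The indeterminate product → 0, so the limit = -5.

Final answer: -5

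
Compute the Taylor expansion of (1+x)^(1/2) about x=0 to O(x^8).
33·x^7/2048 - 21·x^6/1024 + 7·x^5/256 - 5·x^4/128 + x^3/16 - x^2/8 + x/2 + 1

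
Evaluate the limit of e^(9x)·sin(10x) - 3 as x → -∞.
Evaluate the dominant behaviour as x → -∞; each term tends to a finite value or vanishes.
Limit = -3.

Final answer: -3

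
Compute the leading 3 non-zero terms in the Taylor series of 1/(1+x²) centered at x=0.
x^4 - x^2 + 1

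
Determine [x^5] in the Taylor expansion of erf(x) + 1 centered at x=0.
Expand to order 5: erf(x) + 1 = x^5/(5·√(π)) - 2·x^3/(3·√(π)) + 2·x/√(π) + 1 + O(x^6).
The coefficient of x^5 is 1/(5·√(π)).

Final answer: 1/(5·√(π))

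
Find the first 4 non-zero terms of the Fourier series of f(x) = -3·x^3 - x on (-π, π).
(34 - 6·π^2)·sin(x) + (-7/2 + 3·π^2)·sin(2·x) + (2/3 - 2·π^2)·sin(3·x) + (-1/16 + 3·π^2/2)·sin(4·x)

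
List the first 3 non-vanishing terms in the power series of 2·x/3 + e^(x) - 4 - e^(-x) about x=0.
x^3/3 + 8·x/3 - 4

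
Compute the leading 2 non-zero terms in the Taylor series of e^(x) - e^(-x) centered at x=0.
x^3/3 + 2·x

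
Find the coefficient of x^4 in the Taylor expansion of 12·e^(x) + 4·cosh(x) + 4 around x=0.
Expand to order 4: 12·e^(x) + 4·cosh(x) + 4 = 2·x^4/3 + 2·x^3 + 8·x^2 + 12·x + 20 + O(x^5).
The coefficient of x^4 is 2/3.

Final answer: 2/3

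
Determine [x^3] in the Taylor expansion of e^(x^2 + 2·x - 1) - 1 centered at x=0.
Expand to order 3: e^(x^2 + 2·x - 1) - 1 = 10·x^3·e^(-1)/3 + 3·x^2·e^(-1) + 2·x·e^(-1) - 1 + e^(-1) + O(x^4).
The coefficient of x^3 is 10·e^(-1)/3.

Final answer: 10·e^(-1)/3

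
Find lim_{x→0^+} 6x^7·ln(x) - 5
The product is a 0·∞ indeterminate form at x → 0⁺.
Rewrite the product as 6·ln(x) / x^(-7) and apply L'Hôpital, or use the standard hierarchy x^(-7) ≫ |ln x| as x → 0⁺.
The indeterminate product → 0, so the limit = -5.

Final answer: -5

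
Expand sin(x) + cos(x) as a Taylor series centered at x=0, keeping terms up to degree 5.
x^5/120 + x^4/24 - x^3/6 - x^2/2 + x + 1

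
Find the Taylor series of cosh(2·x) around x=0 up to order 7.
4·x^6/45 + 2·x^4/3 + 2·x^2 + 1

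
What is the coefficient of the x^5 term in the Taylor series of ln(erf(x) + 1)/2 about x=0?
Expand to order 5: ln(erf(x) + 1)/2 = x^5·(-40·π^2 + 3·π^3 + 96·π)/(30·π^(7/2)) + x^4·(-12 + 4·π)/(6·π^2) + x^3·(8 - 2·π)/(6·π^(3/2)) - x^2/π + x/√(π) + O(x^6).
The coefficient of x^5 is (-40·π^2 + 3·π^3 + 96·π)/(30·π^(7/2)).

Final answer: (-40·π^2 + 3·π^3 + 96·π)/(30·π^(7/2))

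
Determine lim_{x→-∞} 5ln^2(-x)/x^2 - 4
The quotient is an ∞/∞ indeterminate form as x → -∞.
Compare growth rates of the dominant terms (exponentials ≫ polynomials ≫ logarithms), or apply L'Hôpital's rule; the quotient → 0.
Adding the constant: 0 - 4 = -4. Limit = -4.

Final answer: -4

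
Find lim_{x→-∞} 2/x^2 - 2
Evaluate the dominant behaviour as x → -∞; each term tends to a finite value or vanishes.
Limit = -2.

Final answer: -2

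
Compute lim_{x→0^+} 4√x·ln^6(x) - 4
The product is a 0·∞ indeterminate form at x → 0⁺.
Rewrite the product as 4·ln^6(x) / x^(-1/2) and apply L'Hôpital, or use the standard hierarchy x^(-1/2) ≫ |ln x|^6 as x → 0⁺.
The indeterminate product → 0, so the limit = -4.

Final answer: -4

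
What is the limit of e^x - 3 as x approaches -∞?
Evaluate the dominant behaviour as x → -∞; each term tends to a finite value or vanishes.
Limit = -3.

Final answer: -3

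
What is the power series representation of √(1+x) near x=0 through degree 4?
-5·x^4/128 + x^3/16 - x^2/8 + x/2 + 1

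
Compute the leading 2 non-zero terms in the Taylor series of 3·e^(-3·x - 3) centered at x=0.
-9·x·e^(-3) + 3·e^(-3)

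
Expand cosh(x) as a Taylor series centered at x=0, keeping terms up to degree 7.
x^6/720 + x^4/24 + x^2/2 + 1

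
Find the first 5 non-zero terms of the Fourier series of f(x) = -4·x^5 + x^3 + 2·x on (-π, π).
(-968 - 8·π^4 + 162·π^2)·sin(x) + (-21·π^2 + 59/2 + 4·π^4)·sin(2·x) + (-8·π^4/3 - 248/81 + 178·π^2/27)·sin(3·x) + (-3·π^2 + 1/8 + 2·π^4)·sin(4·x) + (-8·π^4/5 + 248/625 + 42·π^2/25)·sin(5·x)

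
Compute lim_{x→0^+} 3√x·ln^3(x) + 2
The product is a 0·∞ indeterminate form at x → 0⁺.
Rewrite the product as 3·ln^3(x) / x^(-1/2) and apply L'Hôpital, or use the standard hierarchy x^(-1/2) ≫ |ln x|^3 as x → 0⁺.
The indeterminate product → 0, so the limit = 2.

Final answer: 2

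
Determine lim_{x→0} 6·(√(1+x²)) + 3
Direct substitution at x = 0 gives 9.

Final answer: 9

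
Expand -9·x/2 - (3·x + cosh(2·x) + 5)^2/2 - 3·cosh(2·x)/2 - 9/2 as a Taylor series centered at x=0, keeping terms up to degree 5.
-2·x^5 - 7·x^4 - 6·x^3 - 39·x^2/2 - 45·x/2 - 24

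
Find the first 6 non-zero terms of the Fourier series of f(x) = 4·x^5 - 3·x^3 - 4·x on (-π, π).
(-166·π^2 + 8·π^4 + 988)·sin(x) + (-4·π^4 - 61/2 + 23·π^2)·sin(2·x) + (-214·π^2/27 + 212/81 + 8·π^4/3)·sin(3·x) + (-2·π^4 + 1/2 + 4·π^2)·sin(4·x) + (-62·π^2/25 - 628/625 + 8·π^4/5)·sin(5·x) + (-4·π^4/3 + 169/162 + 47·π^2/27)·sin(6·x)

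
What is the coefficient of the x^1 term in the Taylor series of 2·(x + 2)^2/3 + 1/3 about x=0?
Expand to order 1: 2·(x + 2)^2/3 + 1/3 = 8·x/3 + 3 + O(x^2).
The coefficient of x^1 is 8/3.

Final answer: 8/3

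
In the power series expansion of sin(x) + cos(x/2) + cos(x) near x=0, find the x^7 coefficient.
Expand to order 7: sin(x) + cos(x/2) + cos(x) = -x^7/5040 - 13·x^6/9216 + x^5/120 + 17·x^4/384 - x^3/6 - 5·x^2/8 + x + 2 + O(x^8).
The coefficient of x^7 is -1/5040.

Final answer: -1/5040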